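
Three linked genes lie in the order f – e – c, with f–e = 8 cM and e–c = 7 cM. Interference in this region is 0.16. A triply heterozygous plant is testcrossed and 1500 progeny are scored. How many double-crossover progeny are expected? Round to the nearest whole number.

Map distances give recombination frequencies of 0.080 and 0.070 for the two intervals.
With interference 0.16 (so coincidence = 0.84), expected double-crossover frequency = 0.080 × 0.070 × 0.84 = 0.00470.
Expected number = 0.00470 × 1500 = 7.06 ≈ 7.

7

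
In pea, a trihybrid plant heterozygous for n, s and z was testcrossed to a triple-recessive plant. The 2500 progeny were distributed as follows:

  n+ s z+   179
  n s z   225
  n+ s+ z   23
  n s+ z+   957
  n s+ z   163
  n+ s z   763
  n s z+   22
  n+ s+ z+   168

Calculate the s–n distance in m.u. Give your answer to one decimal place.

17.5 m.u.

The two most frequent reciprocal classes, n s+ z+ and n+ s z, are the parental types, so the F1 was n s+ z+ / n+ s z.
The two rarest classes, n s z+ and n+ s+ z, are the double crossovers. Comparing them with the parentals, only the s allele has switched, so s is the middle locus and the order is z – s – n.
Crossovers in the s–n interval produce the single-crossover classes n+ s+ z+ and n s z (168 + 225 = 393) plus the double crossovers (45).
RF(s–n) = (393 + 45) / 2500 = 438/2500 = 0.1752 → 17.5 m.u.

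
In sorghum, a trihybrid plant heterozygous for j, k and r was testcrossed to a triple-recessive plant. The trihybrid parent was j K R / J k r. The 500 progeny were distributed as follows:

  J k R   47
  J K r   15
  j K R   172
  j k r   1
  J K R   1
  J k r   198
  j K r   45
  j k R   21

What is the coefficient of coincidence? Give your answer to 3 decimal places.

0.280

The two rarest classes, J K R and j k r, are the double crossovers. Comparing them with the parentals, only the j allele has switched, so j is the middle locus and the order is k – j – r.
k–j: (36 + 2)/500 = 0.0760; j–r: (92 + 2)/500 = 0.1880.
Expected DCO frequency = 0.0760 × 0.1880 ≈ 0.01429; observed = 2/500 ≈ 0.00400.
Coefficient of coincidence = 0.00400/0.01429 ≈ 0.280.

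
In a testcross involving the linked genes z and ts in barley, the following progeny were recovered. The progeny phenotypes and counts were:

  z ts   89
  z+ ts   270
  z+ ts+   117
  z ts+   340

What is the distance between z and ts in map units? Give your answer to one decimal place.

25.2 map units

The two most frequent classes, z+ ts (270) and z ts+ (340), are the parental types, so the F1 was z+ ts / z ts+.
The recombinant classes are z+ ts+ and z ts: 117 + 89 = 206.
Recombination frequency = 206/816 = 0.2525 ≈ 25.2%, i.e. 25.2 map units.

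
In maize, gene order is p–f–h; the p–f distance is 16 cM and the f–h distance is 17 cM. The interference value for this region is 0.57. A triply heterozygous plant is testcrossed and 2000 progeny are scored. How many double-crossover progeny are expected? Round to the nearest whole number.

Map distances give recombination frequencies of 0.160 and 0.170 for the two intervals.
With interference 0.57 (so coincidence = 0.43), expected double-crossover frequency = 0.160 × 0.170 × 0.43 = 0.01170.
Expected number = 0.01170 × 2000 = 23.39 ≈ 23.

23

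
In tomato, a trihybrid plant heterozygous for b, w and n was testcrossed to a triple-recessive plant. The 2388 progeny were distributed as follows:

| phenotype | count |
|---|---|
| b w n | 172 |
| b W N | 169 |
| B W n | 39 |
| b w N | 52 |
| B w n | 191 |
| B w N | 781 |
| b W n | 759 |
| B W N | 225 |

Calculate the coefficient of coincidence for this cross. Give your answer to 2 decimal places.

0.99

The two most frequent reciprocal classes, b W n and B w N, are the parental types, so the F1 was b W n / B w N.
The two rarest classes, B W n and b w N, are the double crossovers. Comparing them with the parentals, only the b allele has switched, so b is the middle locus and the order is n – b – w.
n–b: (360 + 91)/2388 = 0.1889; b–w: (397 + 91)/2388 = 0.2044.
Expected DCO frequency = 0.1889 × 0.2044 ≈ 0.03861; observed = 91/2388 ≈ 0.03811.
Coefficient of coincidence = 0.03811/0.03861 ≈ 0.99.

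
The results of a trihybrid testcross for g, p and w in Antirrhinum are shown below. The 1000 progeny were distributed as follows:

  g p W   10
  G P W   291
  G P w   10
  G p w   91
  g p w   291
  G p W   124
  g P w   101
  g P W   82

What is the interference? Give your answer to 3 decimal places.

0.577

The two most frequent reciprocal classes, g p w and G P W, are the parental types, so the F1 was g p w / G P W.
The two rarest classes, g p W and G P w, are the double crossovers. Comparing them with the parentals, only the w allele has switched, so w is the middle locus and the order is g – w – p.
g–w: (173 + 20)/1000 = 0.1930; w–p: (225 + 20)/1000 = 0.2450.
Expected DCO frequency = 0.1930 × 0.2450 ≈ 0.04729; observed = 20/1000 ≈ 0.02000.
Coefficient of coincidence = 0.02000/0.04729 ≈ 0.423; interference = 1 − 0.423 = 0.577.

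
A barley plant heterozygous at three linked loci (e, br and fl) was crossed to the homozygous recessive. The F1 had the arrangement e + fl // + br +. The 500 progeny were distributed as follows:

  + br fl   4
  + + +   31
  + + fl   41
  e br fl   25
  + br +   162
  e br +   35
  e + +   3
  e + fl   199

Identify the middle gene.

fl

The two rarest classes, e + + and + br fl, are the double crossovers. Comparing them with the parentals, only the fl allele has switched, so fl is the middle locus and the order is e – fl – br.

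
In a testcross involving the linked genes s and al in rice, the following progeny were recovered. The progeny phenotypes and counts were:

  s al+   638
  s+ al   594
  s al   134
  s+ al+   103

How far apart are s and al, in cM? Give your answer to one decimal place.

16.1 cM

The two most frequent classes, s+ al (594) and s al+ (638), are the parental types, so the F1 was s+ al / s al+.
The recombinant classes are s+ al+ and s al: 103 + 134 = 237.
Recombination frequency = 237/1469 = 0.1613 ≈ 16.1%, i.e. 16.1 cM.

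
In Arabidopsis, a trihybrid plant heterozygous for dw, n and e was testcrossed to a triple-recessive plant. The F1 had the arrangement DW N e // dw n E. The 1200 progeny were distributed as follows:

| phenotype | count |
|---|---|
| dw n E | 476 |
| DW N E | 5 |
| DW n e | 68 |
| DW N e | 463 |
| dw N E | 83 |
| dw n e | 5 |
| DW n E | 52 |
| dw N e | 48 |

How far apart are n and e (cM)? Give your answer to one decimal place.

13.4 cM

The two rarest classes, DW N E and dw n e, are the double crossovers. Comparing them with the parentals, only the e allele has switched, so e is the middle locus and the order is dw – e – n.
Crossovers in the e–n interval produce the single-crossover classes DW n e and dw N E (68 + 83 = 151) plus the double crossovers (10).
RF(e–n) = (151 + 10) / 1200 = 161/1200 = 0.1342 → 13.4 cM.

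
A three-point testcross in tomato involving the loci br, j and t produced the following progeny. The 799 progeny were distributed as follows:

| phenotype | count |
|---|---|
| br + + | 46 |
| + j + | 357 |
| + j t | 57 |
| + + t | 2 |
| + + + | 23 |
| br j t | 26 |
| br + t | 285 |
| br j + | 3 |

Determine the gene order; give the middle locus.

br

The two most frequent reciprocal classes, + j + and br + t, are the parental types, so the F1 was + j + / br + t.
The two rarest classes, br j + and + + t, are the double crossovers. Comparing them with the parentals, only the br allele has switched, so br is the middle locus and the order is t – br – j.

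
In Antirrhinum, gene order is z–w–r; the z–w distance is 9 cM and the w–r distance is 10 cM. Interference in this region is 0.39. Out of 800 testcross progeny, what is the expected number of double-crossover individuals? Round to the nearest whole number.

Map distances give recombination frequencies of 0.090 and 0.100 for the two intervals.
With interference 0.39 (so coincidence = 0.61), expected double-crossover frequency = 0.090 × 0.100 × 0.61 = 0.00549.
Expected number = 0.00549 × 800 = 4.39 ≈ 4.

4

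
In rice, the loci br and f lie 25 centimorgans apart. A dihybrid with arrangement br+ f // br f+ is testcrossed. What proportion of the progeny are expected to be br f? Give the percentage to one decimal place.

12.5%

A map distance of 25 centimorgans corresponds to a recombination frequency of 0.250.
The F1 is br+ f / br f+, so br f is a recombinant gamete class with expected frequency r/2 = 0.250/2 = 0.1250.
That is 0.1250 = 12.5% of the progeny.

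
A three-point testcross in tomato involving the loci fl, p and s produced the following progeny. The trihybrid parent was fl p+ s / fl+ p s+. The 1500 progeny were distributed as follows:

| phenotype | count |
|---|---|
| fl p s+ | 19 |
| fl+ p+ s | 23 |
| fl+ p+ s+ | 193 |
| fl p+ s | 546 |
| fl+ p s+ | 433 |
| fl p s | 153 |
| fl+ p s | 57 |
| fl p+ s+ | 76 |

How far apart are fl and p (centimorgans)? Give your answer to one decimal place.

25.9 centimorgans

The two rarest classes, fl+ p+ s and fl p s+, are the double crossovers. Comparing them with the parentals, only the fl allele has switched, so fl is the middle locus and the order is p – fl – s.
Crossovers in the p–fl interval produce the single-crossover classes fl p s and fl+ p+ s+ (153 + 193 = 346) plus the double crossovers (42).
RF(p–fl) = (346 + 42) / 1500 = 388/1500 = 0.2587 → 25.9 centimorgans.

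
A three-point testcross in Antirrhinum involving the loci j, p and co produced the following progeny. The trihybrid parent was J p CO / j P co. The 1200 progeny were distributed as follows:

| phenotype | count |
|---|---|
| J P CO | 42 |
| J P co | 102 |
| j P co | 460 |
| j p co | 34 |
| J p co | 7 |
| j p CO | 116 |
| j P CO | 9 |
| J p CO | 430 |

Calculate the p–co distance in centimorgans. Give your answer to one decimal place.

7.7 centimorgans

The two rarest classes, J p co and j P CO, are the double crossovers. Comparing them with the parentals, only the co allele has switched, so co is the middle locus and the order is p – co – j.
Crossovers in the p–co interval produce the single-crossover classes J P CO and j p co (42 + 34 = 76) plus the double crossovers (16).
RF(p–co) = (76 + 16) / 1200 = 92/1200 = 0.0767 → 7.7 centimorgans.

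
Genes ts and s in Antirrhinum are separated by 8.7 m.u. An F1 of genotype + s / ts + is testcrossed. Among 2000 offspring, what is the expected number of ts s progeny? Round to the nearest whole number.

A map distance of 8.7 m.u. corresponds to a recombination frequency of 0.087.
The F1 is + s / ts +, so ts s is a recombinant gamete class with expected frequency r/2 = 0.087/2 = 0.0435.
Expected number = 0.0435 × 2000 = 87.00 ≈ 87.

87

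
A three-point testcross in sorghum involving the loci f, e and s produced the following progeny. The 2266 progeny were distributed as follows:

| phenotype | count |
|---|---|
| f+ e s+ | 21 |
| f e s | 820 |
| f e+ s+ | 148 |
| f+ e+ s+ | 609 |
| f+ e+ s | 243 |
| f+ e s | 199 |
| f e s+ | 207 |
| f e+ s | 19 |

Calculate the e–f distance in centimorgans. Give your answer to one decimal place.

17.1 centimorgans

The two most frequent reciprocal classes, f+ e+ s+ and f e s, are the parental types, so the F1 was f+ e+ s+ / f e s.
The two rarest classes, f+ e s+ and f e+ s, are the double crossovers. Comparing them with the parentals, only the e allele has switched, so e is the middle locus and the order is s – e – f.
Crossovers in the e–f interval produce the single-crossover classes f e+ s+ and f+ e s (148 + 199 = 347) plus the double crossovers (40).
RF(e–f) = (347 + 40) / 2266 = 387/2266 = 0.1708 → 17.1 centimorgans.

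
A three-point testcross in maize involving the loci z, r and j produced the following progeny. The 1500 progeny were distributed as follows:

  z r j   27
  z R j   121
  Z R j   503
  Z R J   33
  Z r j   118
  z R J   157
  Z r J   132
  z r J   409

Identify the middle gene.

The two most frequent reciprocal classes, Z R j and z r J, are the parental types, so the F1 was Z R j / z r J.
The two rarest classes, Z R J and z r j, are the double crossovers. Comparing them with the parentals, only the j allele has switched, so j is the middle locus and the order is z – j – r.

j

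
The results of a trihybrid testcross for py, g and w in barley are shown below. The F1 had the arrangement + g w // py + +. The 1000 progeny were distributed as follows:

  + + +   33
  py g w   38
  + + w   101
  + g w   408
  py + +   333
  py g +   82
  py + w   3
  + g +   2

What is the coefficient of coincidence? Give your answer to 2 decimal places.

0.35

The two rarest classes, + g + and py + w, are the double crossovers. Comparing them with the parentals, only the w allele has switched, so w is the middle locus and the order is g – w – py.
g–w: (183 + 5)/1000 = 0.1880; w–py: (71 + 5)/1000 = 0.0760.
Expected DCO frequency = 0.1880 × 0.0760 ≈ 0.01429; observed = 5/1000 ≈ 0.00500.
Coefficient of coincidence = 0.00500/0.01429 ≈ 0.35.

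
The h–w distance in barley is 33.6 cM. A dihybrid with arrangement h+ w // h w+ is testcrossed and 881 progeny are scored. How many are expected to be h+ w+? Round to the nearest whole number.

148

A map distance of 33.6 cM corresponds to a recombination frequency of 0.336.
The F1 is h+ w / h w+, so h+ w+ is a recombinant gamete class with expected frequency r/2 = 0.336/2 = 0.1680.
Expected number = 0.1680 × 881 = 148.01 ≈ 148.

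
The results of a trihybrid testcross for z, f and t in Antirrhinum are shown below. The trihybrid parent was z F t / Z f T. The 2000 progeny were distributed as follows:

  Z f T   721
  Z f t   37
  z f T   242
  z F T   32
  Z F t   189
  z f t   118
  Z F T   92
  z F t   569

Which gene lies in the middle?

t

The two rarest classes, z F T and Z f t, are the double crossovers. Comparing them with the parentals, only the t allele has switched, so t is the middle locus and the order is f – t – z.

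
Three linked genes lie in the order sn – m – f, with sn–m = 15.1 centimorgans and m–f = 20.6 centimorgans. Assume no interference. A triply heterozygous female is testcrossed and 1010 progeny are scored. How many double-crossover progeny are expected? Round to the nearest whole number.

31

Map distances give recombination frequencies of 0.151 and 0.206 for the two intervals.
With no interference, expected double-crossover frequency = 0.151 × 0.206 = 0.03111.
Expected number = 0.03111 × 1010 = 31.42 ≈ 31.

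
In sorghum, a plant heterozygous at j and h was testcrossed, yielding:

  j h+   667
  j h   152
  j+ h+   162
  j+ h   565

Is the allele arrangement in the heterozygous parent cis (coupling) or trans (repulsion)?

trans

The two most frequent classes are j+ h (565) and j h+ (667); these are the parental (non-recombinant) types.
So the F1 carried j+ h on one chromosome and j h+ on the other — the recessive alleles are on opposite chromosomes (trans / repulsion).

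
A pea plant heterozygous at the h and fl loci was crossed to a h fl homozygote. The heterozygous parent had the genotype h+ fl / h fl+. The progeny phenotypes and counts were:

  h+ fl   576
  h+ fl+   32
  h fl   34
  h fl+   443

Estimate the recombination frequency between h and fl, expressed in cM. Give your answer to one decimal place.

6.1 cM

The recombinant classes are h+ fl+ and h fl: 32 + 34 = 66.
Recombination frequency = 66/1085 = 0.0608 ≈ 6.1%, i.e. 6.1 cM.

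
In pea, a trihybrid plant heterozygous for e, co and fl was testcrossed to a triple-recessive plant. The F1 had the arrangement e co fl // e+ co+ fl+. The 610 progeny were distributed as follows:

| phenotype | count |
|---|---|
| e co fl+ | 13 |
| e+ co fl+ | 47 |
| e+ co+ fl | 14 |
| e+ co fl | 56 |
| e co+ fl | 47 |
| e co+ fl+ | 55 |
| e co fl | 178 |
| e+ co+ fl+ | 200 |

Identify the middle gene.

fl

The two rarest classes, e co fl+ and e+ co+ fl, are the double crossovers. Comparing them with the parentals, only the fl allele has switched, so fl is the middle locus and the order is co – fl – e.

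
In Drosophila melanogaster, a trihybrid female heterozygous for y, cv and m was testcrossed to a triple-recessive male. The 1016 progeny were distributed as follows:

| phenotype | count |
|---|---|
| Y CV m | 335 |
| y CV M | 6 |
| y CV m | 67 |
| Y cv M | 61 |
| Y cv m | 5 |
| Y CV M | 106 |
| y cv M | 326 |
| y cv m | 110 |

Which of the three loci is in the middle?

cv

The two most frequent reciprocal classes, y cv M and Y CV m, are the parental types, so the F1 was y cv M / Y CV m.
The two rarest classes, y CV M and Y cv m, are the double crossovers. Comparing them with the parentals, only the cv allele has switched, so cv is the middle locus and the order is m – cv – y.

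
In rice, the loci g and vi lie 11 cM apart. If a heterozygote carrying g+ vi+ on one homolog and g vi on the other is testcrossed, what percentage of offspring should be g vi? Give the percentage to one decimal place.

44.5%

A map distance of 11 cM corresponds to a recombination frequency of 0.110.
The F1 is g+ vi+ / g vi, so g vi is a parental gamete class with expected frequency (1 − r)/2 = 0.890/2 = 0.4450.
That is 0.4450 = 44.5% of the progeny.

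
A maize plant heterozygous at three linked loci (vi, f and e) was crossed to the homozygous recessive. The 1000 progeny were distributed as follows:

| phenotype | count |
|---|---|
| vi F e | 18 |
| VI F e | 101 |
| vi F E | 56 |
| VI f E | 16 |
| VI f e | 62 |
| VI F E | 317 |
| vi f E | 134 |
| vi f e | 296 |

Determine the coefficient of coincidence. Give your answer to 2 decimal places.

0.83

The two most frequent reciprocal classes, VI F E and vi f e, are the parental types, so the F1 was VI F E / vi f e.
The two rarest classes, VI f E and vi F e, are the double crossovers. Comparing them with the parentals, only the f allele has switched, so f is the middle locus and the order is e – f – vi.
e–f: (235 + 34)/1000 = 0.2690; f–vi: (118 + 34)/1000 = 0.1520.
Expected DCO frequency = 0.2690 × 0.1520 ≈ 0.04089; observed = 34/1000 ≈ 0.03400.
Coefficient of coincidence = 0.03400/0.04089 ≈ 0.83.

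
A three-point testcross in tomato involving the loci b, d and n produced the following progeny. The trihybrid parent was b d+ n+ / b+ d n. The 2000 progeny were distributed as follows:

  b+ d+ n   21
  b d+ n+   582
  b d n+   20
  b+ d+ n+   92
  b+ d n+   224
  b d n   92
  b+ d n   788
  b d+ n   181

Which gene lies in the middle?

d

The two rarest classes, b d n+ and b+ d+ n, are the double crossovers. Comparing them with the parentals, only the d allele has switched, so d is the middle locus and the order is b – d – n.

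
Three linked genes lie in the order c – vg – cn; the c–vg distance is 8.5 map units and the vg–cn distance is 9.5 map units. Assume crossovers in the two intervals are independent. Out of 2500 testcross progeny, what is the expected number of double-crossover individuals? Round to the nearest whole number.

Map distances give recombination frequencies of 0.085 and 0.095 for the two intervals.
With no interference, expected double-crossover frequency = 0.085 × 0.095 = 0.00808.
Expected number = 0.00808 × 2500 = 20.19 ≈ 20.

20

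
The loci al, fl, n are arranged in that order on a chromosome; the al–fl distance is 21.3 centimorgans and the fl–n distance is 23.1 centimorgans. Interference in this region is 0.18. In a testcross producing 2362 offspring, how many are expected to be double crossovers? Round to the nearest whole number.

Map distances give recombination frequencies of 0.213 and 0.231 for the two intervals.
With interference 0.18 (so coincidence = 0.82), expected double-crossover frequency = 0.213 × 0.231 × 0.82 = 0.04035.
Expected number = 0.04035 × 2362 = 95.30 ≈ 95.

95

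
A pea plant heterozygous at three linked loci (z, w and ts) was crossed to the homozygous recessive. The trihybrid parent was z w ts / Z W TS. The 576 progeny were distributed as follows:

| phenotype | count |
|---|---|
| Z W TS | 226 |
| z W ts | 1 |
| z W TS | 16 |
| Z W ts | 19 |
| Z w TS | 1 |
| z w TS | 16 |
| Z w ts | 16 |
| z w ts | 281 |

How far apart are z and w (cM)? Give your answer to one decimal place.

5.9 cM

The two rarest classes, z W ts and Z w TS, are the double crossovers. Comparing them with the parentals, only the w allele has switched, so w is the middle locus and the order is ts – w – z.
Crossovers in the w–z interval produce the single-crossover classes Z w ts and z W TS (16 + 16 = 32) plus the double crossovers (2).
RF(w–z) = (32 + 2) / 576 = 34/576 = 0.0590 → 5.9 cM.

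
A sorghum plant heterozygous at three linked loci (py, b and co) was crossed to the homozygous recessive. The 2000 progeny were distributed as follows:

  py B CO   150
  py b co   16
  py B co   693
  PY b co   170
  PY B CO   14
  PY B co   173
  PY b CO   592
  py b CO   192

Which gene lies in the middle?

b

The two most frequent reciprocal classes, PY b CO and py B co, are the parental types, so the F1 was PY b CO / py B co.
The two rarest classes, PY B CO and py b co, are the double crossovers. Comparing them with the parentals, only the b allele has switched, so b is the middle locus and the order is py – b – co.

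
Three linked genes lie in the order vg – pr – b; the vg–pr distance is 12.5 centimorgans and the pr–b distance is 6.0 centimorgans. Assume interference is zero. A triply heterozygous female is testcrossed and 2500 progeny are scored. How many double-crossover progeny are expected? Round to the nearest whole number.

Map distances give recombination frequencies of 0.125 and 0.060 for the two intervals.
With no interference, expected double-crossover frequency = 0.125 × 0.060 = 0.00750.
Expected number = 0.00750 × 2500 = 18.75 ≈ 19.

19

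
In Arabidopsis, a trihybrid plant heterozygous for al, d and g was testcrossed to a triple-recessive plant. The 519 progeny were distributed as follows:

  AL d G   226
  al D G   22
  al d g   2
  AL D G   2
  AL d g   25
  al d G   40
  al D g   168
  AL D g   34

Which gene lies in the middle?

The two most frequent reciprocal classes, al D g and AL d G, are the parental types, so the F1 was al D g / AL d G.
The two rarest classes, al d g and AL D G, are the double crossovers. Comparing them with the parentals, only the d allele has switched, so d is the middle locus and the order is g – d – al.

d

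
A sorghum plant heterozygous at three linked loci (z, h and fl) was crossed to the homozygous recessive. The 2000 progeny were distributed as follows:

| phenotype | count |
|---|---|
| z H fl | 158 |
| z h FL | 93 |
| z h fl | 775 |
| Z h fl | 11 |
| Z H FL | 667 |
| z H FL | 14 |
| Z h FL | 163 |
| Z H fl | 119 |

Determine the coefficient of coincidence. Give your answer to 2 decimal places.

The two most frequent reciprocal classes, z h fl and Z H FL, are the parental types, so the F1 was z h fl / Z H FL.
The two rarest classes, Z h fl and z H FL, are the double crossovers. Comparing them with the parentals, only the z allele has switched, so z is the middle locus and the order is fl – z – h.
fl–z: (212 + 25)/2000 = 0.1185; z–h: (321 + 25)/2000 = 0.1730.
Expected DCO frequency = 0.1185 × 0.1730 ≈ 0.02050; observed = 25/2000 ≈ 0.01250.
Coefficient of coincidence = 0.01250/0.02050 ≈ 0.61.

0.61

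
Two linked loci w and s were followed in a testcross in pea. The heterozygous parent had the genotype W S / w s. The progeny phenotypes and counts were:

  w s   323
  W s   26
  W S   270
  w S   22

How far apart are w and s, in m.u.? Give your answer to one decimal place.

The recombinant classes are W s and w S: 26 + 22 = 48.
Recombination frequency = 48/641 = 0.0749 ≈ 7.5%, i.e. 7.5 m.u.

7.5 m.u.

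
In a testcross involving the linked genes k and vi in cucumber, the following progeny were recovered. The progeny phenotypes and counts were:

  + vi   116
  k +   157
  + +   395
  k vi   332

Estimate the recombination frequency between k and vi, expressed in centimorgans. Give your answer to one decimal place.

27.3 centimorgans

The two most frequent classes, + + (395) and k vi (332), are the parental types, so the F1 was + + / k vi.
The recombinant classes are + vi and k +: 116 + 157 = 273.
Recombination frequency = 273/1000 = 0.2730 ≈ 27.3%, i.e. 27.3 centimorgans.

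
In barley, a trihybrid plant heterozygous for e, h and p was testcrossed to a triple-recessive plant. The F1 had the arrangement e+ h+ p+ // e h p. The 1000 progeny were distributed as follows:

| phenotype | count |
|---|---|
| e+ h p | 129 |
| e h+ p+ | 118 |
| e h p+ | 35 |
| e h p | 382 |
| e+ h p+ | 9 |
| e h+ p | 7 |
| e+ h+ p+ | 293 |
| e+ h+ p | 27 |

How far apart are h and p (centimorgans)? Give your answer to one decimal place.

7.8 centimorgans

The two rarest classes, e+ h p+ and e h+ p, are the double crossovers. Comparing them with the parentals, only the h allele has switched, so h is the middle locus and the order is p – h – e.
Crossovers in the p–h interval produce the single-crossover classes e+ h+ p and e h p+ (27 + 35 = 62) plus the double crossovers (16).
RF(p–h) = (62 + 16) / 1000 = 78/1000 = 0.0780 → 7.8 centimorgans.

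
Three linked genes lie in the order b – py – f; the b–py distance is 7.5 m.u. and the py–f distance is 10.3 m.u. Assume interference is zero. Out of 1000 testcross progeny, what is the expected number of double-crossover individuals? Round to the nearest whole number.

8

Map distances give recombination frequencies of 0.075 and 0.103 for the two intervals.
With no interference, expected double-crossover frequency = 0.075 × 0.103 = 0.00773.
Expected number = 0.00773 × 1000 = 7.73 ≈ 8.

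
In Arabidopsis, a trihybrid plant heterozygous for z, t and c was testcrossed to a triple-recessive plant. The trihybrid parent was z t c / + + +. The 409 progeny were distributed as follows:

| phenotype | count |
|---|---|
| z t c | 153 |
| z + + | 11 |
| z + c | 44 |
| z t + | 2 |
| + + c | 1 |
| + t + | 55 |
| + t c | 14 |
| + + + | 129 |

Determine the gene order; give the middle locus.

c

The two rarest classes, z t + and + + c, are the double crossovers. Comparing them with the parentals, only the c allele has switched, so c is the middle locus and the order is z – c – t.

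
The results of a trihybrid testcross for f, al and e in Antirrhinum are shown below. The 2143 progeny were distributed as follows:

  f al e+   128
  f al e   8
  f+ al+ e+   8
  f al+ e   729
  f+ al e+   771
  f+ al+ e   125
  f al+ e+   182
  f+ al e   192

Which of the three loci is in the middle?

The two most frequent reciprocal classes, f+ al e+ and f al+ e, are the parental types, so the F1 was f+ al e+ / f al+ e.
The two rarest classes, f+ al+ e+ and f al e, are the double crossovers. Comparing them with the parentals, only the al allele has switched, so al is the middle locus and the order is f – al – e.

al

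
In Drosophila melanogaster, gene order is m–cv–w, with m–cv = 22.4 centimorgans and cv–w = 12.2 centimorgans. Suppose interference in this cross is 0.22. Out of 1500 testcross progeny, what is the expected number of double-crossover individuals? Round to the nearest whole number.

Map distances give recombination frequencies of 0.224 and 0.122 for the two intervals.
With interference 0.22 (so coincidence = 0.78), expected double-crossover frequency = 0.224 × 0.122 × 0.78 = 0.02132.
Expected number = 0.02132 × 1500 = 31.97 ≈ 32.

32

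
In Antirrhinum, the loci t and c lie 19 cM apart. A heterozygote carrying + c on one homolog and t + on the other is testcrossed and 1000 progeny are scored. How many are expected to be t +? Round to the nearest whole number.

A map distance of 19 cM corresponds to a recombination frequency of 0.190.
The F1 is + c / t +, so t + is a parental gamete class with expected frequency (1 − r)/2 = 0.810/2 = 0.4050.
Expected number = 0.4050 × 1000 = 405.00 ≈ 405.

405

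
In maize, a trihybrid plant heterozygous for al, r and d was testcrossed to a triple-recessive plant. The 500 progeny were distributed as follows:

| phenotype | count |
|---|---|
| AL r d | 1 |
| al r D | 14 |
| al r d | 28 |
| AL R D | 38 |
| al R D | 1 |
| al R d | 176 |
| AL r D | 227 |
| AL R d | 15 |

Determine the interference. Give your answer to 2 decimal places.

0.53

The two most frequent reciprocal classes, al R d and AL r D, are the parental types, so the F1 was al R d / AL r D.
The two rarest classes, al R D and AL r d, are the double crossovers. Comparing them with the parentals, only the d allele has switched, so d is the middle locus and the order is al – d – r.
al–d: (29 + 2)/500 = 0.0620; d–r: (66 + 2)/500 = 0.1360.
Expected DCO frequency = 0.0620 × 0.1360 ≈ 0.00843; observed = 2/500 ≈ 0.00400.
Coefficient of coincidence = 0.00400/0.00843 ≈ 0.47; interference = 1 − 0.47 = 0.53.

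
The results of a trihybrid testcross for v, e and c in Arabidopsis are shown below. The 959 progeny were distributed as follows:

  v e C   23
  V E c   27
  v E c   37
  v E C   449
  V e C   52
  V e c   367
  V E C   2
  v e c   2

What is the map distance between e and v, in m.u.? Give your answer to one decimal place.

5.6 m.u.

The two most frequent reciprocal classes, V e c and v E C, are the parental types, so the F1 was V e c / v E C.
The two rarest classes, v e c and V E C, are the double crossovers. Comparing them with the parentals, only the v allele has switched, so v is the middle locus and the order is c – v – e.
Crossovers in the v–e interval produce the single-crossover classes V E c and v e C (27 + 23 = 50) plus the double crossovers (4).
RF(v–e) = (50 + 4) / 959 = 54/959 = 0.0563 → 5.6 m.u.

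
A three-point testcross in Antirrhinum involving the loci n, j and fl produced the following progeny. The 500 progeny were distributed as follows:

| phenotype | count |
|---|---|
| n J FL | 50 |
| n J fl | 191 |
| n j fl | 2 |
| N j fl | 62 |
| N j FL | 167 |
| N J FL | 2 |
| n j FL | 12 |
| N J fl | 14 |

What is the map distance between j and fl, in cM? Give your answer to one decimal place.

The two most frequent reciprocal classes, n J fl and N j FL, are the parental types, so the F1 was n J fl / N j FL.
The two rarest classes, n j fl and N J FL, are the double crossovers. Comparing them with the parentals, only the j allele has switched, so j is the middle locus and the order is n – j – fl.
Crossovers in the j–fl interval produce the single-crossover classes n J FL and N j fl (50 + 62 = 112) plus the double crossovers (4).
RF(j–fl) = (112 + 4) / 500 = 116/500 = 0.2320 → 23.2 cM.

23.2 cM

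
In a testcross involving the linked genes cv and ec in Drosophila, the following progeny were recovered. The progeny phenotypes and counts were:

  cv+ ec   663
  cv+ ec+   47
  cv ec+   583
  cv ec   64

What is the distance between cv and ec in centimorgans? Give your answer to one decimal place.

The two most frequent classes, cv+ ec (663) and cv ec+ (583), are the parental types, so the F1 was cv+ ec / cv ec+.
The recombinant classes are cv+ ec+ and cv ec: 47 + 64 = 111.
Recombination frequency = 111/1357 = 0.0818 ≈ 8.2%, i.e. 8.2 centimorgans.

8.2 centimorgans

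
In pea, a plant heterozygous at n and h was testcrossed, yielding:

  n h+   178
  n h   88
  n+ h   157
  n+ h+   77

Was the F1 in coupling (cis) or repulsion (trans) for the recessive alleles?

trans

The two most frequent classes are n+ h (157) and n h+ (178); these are the parental (non-recombinant) types.
So the F1 carried n+ h on one chromosome and n h+ on the other — the recessive alleles are on opposite chromosomes (trans / repulsion).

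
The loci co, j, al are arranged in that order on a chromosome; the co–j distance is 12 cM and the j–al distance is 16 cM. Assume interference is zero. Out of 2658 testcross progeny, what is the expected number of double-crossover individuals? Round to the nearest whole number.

Map distances give recombination frequencies of 0.120 and 0.160 for the two intervals.
With no interference, expected double-crossover frequency = 0.120 × 0.160 = 0.01920.
Expected number = 0.01920 × 2658 = 51.03 ≈ 51.

51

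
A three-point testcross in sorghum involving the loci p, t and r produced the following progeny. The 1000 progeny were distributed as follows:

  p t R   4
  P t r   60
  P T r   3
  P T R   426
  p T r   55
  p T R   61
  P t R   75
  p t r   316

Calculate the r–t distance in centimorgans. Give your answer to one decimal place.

The two most frequent reciprocal classes, P T R and p t r, are the parental types, so the F1 was P T R / p t r.
The two rarest classes, P T r and p t R, are the double crossovers. Comparing them with the parentals, only the r allele has switched, so r is the middle locus and the order is p – r – t.
Crossovers in the r–t interval produce the single-crossover classes P t R and p T r (75 + 55 = 130) plus the double crossovers (7).
RF(r–t) = (130 + 7) / 1000 = 137/1000 = 0.1370 → 13.7 centimorgans.

13.7 centimorgans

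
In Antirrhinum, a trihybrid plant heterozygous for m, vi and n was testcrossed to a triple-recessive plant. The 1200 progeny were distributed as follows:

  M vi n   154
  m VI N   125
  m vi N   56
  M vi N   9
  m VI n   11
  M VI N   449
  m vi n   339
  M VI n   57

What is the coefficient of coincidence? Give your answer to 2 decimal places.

0.60

The two most frequent reciprocal classes, m vi n and M VI N, are the parental types, so the F1 was m vi n / M VI N.
The two rarest classes, m VI n and M vi N, are the double crossovers. Comparing them with the parentals, only the vi allele has switched, so vi is the middle locus and the order is n – vi – m.
n–vi: (113 + 20)/1200 = 0.1108; vi–m: (279 + 20)/1200 = 0.2492.
Expected DCO frequency = 0.1108 × 0.2492 ≈ 0.02761; observed = 20/1200 ≈ 0.01667.
Coefficient of coincidence = 0.01667/0.02761 ≈ 0.60.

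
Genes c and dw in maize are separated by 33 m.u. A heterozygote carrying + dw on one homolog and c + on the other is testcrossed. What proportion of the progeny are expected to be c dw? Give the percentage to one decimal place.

A map distance of 33 m.u. corresponds to a recombination frequency of 0.330.
The F1 is + dw / c +, so c dw is a recombinant gamete class with expected frequency r/2 = 0.330/2 = 0.1650.
That is 0.1650 = 16.5% of the progeny.

16.5%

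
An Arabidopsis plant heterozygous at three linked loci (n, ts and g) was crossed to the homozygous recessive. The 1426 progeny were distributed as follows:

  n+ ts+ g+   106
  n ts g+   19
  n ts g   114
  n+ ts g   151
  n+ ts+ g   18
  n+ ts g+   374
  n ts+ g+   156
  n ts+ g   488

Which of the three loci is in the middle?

n

The two most frequent reciprocal classes, n ts+ g and n+ ts g+, are the parental types, so the F1 was n ts+ g / n+ ts g+.
The two rarest classes, n+ ts+ g and n ts g+, are the double crossovers. Comparing them with the parentals, only the n allele has switched, so n is the middle locus and the order is g – n – ts.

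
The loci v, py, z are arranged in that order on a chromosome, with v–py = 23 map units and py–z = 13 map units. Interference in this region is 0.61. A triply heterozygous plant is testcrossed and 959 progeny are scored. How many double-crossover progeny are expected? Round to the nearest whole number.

Map distances give recombination frequencies of 0.230 and 0.130 for the two intervals.
With interference 0.61 (so coincidence = 0.39), expected double-crossover frequency = 0.230 × 0.130 × 0.39 = 0.01166.
Expected number = 0.01166 × 959 = 11.18 ≈ 11.

11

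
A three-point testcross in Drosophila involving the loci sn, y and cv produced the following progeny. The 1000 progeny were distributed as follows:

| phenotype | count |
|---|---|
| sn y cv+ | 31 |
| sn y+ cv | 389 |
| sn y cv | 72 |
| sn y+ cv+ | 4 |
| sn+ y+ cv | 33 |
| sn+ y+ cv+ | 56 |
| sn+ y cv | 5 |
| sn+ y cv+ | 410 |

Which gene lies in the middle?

cv

The two most frequent reciprocal classes, sn+ y cv+ and sn y+ cv, are the parental types, so the F1 was sn+ y cv+ / sn y+ cv.
The two rarest classes, sn+ y cv and sn y+ cv+, are the double crossovers. Comparing them with the parentals, only the cv allele has switched, so cv is the middle locus and the order is sn – cv – y.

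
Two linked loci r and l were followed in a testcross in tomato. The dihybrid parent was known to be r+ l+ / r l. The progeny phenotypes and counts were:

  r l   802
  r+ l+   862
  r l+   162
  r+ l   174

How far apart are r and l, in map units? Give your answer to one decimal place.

16.8 map units

The recombinant classes are r+ l and r l+: 174 + 162 = 336.
Recombination frequency = 336/2000 = 0.1680 ≈ 16.8%, i.e. 16.8 map units.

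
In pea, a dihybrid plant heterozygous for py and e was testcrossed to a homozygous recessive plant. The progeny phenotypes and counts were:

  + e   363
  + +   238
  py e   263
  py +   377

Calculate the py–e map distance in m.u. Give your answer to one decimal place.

The two most frequent classes, + e (363) and py + (377), are the parental types, so the F1 was + e / py +.
The recombinant classes are + + and py e: 238 + 263 = 501.
Recombination frequency = 501/1241 = 0.4037 ≈ 40.4%, i.e. 40.4 m.u.

40.4 m.u.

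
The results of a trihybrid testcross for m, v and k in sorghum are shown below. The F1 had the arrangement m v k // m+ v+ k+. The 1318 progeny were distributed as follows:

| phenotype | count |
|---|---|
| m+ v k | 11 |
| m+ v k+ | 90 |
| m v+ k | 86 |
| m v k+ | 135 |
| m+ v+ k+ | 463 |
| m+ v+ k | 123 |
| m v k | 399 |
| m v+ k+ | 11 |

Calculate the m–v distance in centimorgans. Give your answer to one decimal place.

The two rarest classes, m+ v k and m v+ k+, are the double crossovers. Comparing them with the parentals, only the m allele has switched, so m is the middle locus and the order is v – m – k.
Crossovers in the v–m interval produce the single-crossover classes m v+ k and m+ v k+ (86 + 90 = 176) plus the double crossovers (22).
RF(v–m) = (176 + 22) / 1318 = 198/1318 = 0.1502 → 15.0 centimorgans.

15.0 centimorgans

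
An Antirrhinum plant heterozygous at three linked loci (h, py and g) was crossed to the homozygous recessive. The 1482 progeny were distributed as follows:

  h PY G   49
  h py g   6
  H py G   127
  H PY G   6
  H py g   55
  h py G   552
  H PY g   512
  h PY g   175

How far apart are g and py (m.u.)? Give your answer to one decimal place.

The two most frequent reciprocal classes, H PY g and h py G, are the parental types, so the F1 was H PY g / h py G.
The two rarest classes, H PY G and h py g, are the double crossovers. Comparing them with the parentals, only the g allele has switched, so g is the middle locus and the order is h – g – py.
Crossovers in the g–py interval produce the single-crossover classes H py g and h PY G (55 + 49 = 104) plus the double crossovers (12).
RF(g–py) = (104 + 12) / 1482 = 116/1482 = 0.0783 → 7.8 m.u.

7.8 m.u.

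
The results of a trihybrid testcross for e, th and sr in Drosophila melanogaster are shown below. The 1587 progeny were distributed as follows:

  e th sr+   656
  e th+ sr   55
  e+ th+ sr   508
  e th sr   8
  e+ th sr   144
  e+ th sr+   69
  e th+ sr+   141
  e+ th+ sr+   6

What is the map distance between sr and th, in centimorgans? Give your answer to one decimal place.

The two most frequent reciprocal classes, e th sr+ and e+ th+ sr, are the parental types, so the F1 was e th sr+ / e+ th+ sr.
The two rarest classes, e th sr and e+ th+ sr+, are the double crossovers. Comparing them with the parentals, only the sr allele has switched, so sr is the middle locus and the order is th – sr – e.
Crossovers in the th–sr interval produce the single-crossover classes e th+ sr+ and e+ th sr (141 + 144 = 285) plus the double crossovers (14).
RF(th–sr) = (285 + 14) / 1587 = 299/1587 = 0.1884 → 18.8 centimorgans.

18.8 centimorgans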